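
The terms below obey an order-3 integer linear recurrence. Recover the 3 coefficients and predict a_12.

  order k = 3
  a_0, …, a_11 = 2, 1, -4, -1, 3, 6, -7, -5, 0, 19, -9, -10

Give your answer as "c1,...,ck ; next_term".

  a_3 = -1·-4 + -1·1 + -2·2 = -1
  a_4 = -1·-1 + -1·-4 + -2·1 = 3
  a_5 = -1·3 + -1·-1 + -2·-4 = 6
  a_6 = -1·6 + -1·3 + -2·-1 = -7
  a_7 = -1·-7 + -1·6 + -2·3 = -5
  a_8 = -1·-5 + -1·-7 + -2·6 = 0
  a_9 = -1·0 + -1·-5 + -2·-7 = 19
  a_10 = -1·19 + -1·0 + -2·-5 = -9
  a_11 = -1·-9 + -1·19 + -2·0 = -10
  a_12 = -1·-10 + -1·-9 + -2·19 = -19

-1,-1,-2 ; -19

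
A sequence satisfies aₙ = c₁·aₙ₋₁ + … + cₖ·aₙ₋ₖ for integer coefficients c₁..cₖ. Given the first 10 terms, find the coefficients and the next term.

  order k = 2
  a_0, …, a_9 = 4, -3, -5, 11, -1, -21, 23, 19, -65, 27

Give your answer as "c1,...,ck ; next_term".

-1,-2 ; 103

  a_2 = -1·-3 + -2·4 = -5
  a_3 = -1·-5 + -2·-3 = 11
  a_4 = -1·11 + -2·-5 = -1
  a_5 = -1·-1 + -2·11 = -21
  a_6 = -1·-21 + -2·-1 = 23
  a_7 = -1·23 + -2·-21 = 19
  a_8 = -1·19 + -2·23 = -65
  a_9 = -1·-65 + -2·19 = 27
  a_10 = -1·27 + -2·-65 = 103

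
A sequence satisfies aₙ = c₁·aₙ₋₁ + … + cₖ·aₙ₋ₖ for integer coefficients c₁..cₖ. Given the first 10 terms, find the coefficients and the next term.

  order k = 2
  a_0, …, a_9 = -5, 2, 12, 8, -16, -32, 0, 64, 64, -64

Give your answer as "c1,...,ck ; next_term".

1,-2 ; -192

  a_2 = 1·2 + -2·-5 = 12
  a_3 = 1·12 + -2·2 = 8
  a_4 = 1·8 + -2·12 = -16
  a_5 = 1·-16 + -2·8 = -32
  a_6 = 1·-32 + -2·-16 = 0
  a_7 = 1·0 + -2·-32 = 64
  a_8 = 1·64 + -2·0 = 64
  a_9 = 1·64 + -2·64 = -64
  a_10 = 1·-64 + -2·64 = -192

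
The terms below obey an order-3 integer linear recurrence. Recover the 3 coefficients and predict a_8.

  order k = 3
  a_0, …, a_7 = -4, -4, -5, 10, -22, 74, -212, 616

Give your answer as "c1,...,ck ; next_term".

-2,2,-2 ; -1804

  a_3 = -2·-5 + 2·-4 + -2·-4 = 10
  a_4 = -2·10 + 2·-5 + -2·-4 = -22
  a_5 = -2·-22 + 2·10 + -2·-5 = 74
  a_6 = -2·74 + 2·-22 + -2·10 = -212
  a_7 = -2·-212 + 2·74 + -2·-22 = 616
  a_8 = -2·616 + 2·-212 + -2·74 = -1804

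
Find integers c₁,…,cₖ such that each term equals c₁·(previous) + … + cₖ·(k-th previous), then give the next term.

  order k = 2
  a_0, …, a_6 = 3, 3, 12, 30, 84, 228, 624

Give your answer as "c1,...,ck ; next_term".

  a_2 = 2·3 + 2·3 = 12
  a_3 = 2·12 + 2·3 = 30
  a_4 = 2·30 + 2·12 = 84
  a_5 = 2·84 + 2·30 = 228
  a_6 = 2·228 + 2·84 = 624
  a_7 = 2·624 + 2·228 = 1704

2,2 ; 1704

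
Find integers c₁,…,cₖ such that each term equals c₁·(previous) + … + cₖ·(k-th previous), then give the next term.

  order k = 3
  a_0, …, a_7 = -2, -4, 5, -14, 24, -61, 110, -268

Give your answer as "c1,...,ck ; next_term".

0,4,-1 ; 501

  a_3 = 0·5 + 4·-4 + -1·-2 = -14
  a_4 = 0·-14 + 4·5 + -1·-4 = 24
  a_5 = 0·24 + 4·-14 + -1·5 = -61
  a_6 = 0·-61 + 4·24 + -1·-14 = 110
  a_7 = 0·110 + 4·-61 + -1·24 = -268
  a_8 = 0·-268 + 4·110 + -1·-61 = 501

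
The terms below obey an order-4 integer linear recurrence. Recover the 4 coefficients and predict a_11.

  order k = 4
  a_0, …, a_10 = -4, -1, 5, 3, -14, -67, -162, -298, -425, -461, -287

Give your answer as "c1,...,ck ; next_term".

3,-2,-3,4 ; 144

  a_4 = 3·3 + -2·5 + -3·-1 + 4·-4 = -14
  a_5 = 3·-14 + -2·3 + -3·5 + 4·-1 = -67
  a_6 = 3·-67 + -2·-14 + -3·3 + 4·5 = -162
  a_7 = 3·-162 + -2·-67 + -3·-14 + 4·3 = -298
  a_8 = 3·-298 + -2·-162 + -3·-67 + 4·-14 = -425
  a_9 = 3·-425 + -2·-298 + -3·-162 + 4·-67 = -461
  a_10 = 3·-461 + -2·-425 + -3·-298 + 4·-162 = -287
  a_11 = 3·-287 + -2·-461 + -3·-425 + 4·-298 = 144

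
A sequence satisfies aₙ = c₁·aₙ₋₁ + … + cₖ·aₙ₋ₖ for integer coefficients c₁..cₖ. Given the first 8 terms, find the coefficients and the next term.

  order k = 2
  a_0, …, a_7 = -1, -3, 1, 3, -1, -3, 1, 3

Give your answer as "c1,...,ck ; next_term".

  a_2 = 0·-3 + -1·-1 = 1
  a_3 = 0·1 + -1·-3 = 3
  a_4 = 0·3 + -1·1 = -1
  a_5 = 0·-1 + -1·3 = -3
  a_6 = 0·-3 + -1·-1 = 1
  a_7 = 0·1 + -1·-3 = 3
  a_8 = 0·3 + -1·1 = -1

0,-1 ; -1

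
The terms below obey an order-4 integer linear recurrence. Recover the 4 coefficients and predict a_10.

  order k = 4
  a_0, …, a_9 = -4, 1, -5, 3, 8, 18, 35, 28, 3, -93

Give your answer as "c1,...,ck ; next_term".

1,1,-2,-3 ; -251

  a_4 = 1·3 + 1·-5 + -2·1 + -3·-4 = 8
  a_5 = 1·8 + 1·3 + -2·-5 + -3·1 = 18
  a_6 = 1·18 + 1·8 + -2·3 + -3·-5 = 35
  a_7 = 1·35 + 1·18 + -2·8 + -3·3 = 28
  a_8 = 1·28 + 1·35 + -2·18 + -3·8 = 3
  a_9 = 1·3 + 1·28 + -2·35 + -3·18 = -93
  a_10 = 1·-93 + 1·3 + -2·28 + -3·35 = -251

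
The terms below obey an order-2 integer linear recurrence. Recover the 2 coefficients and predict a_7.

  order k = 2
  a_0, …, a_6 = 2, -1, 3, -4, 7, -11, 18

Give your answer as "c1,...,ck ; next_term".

-1,1 ; -29

  a_2 = -1·-1 + 1·2 = 3
  a_3 = -1·3 + 1·-1 = -4
  a_4 = -1·-4 + 1·3 = 7
  a_5 = -1·7 + 1·-4 = -11
  a_6 = -1·-11 + 1·7 = 18
  a_7 = -1·18 + 1·-11 = -29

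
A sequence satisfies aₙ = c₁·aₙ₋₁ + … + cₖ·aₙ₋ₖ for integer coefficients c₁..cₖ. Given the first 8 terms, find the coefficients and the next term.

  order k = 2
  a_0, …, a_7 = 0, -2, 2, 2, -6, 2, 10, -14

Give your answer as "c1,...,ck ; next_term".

  a_2 = -1·-2 + -2·0 = 2
  a_3 = -1·2 + -2·-2 = 2
  a_4 = -1·2 + -2·2 = -6
  a_5 = -1·-6 + -2·2 = 2
  a_6 = -1·2 + -2·-6 = 10
  a_7 = -1·10 + -2·2 = -14
  a_8 = -1·-14 + -2·10 = -6

-1,-2 ; -6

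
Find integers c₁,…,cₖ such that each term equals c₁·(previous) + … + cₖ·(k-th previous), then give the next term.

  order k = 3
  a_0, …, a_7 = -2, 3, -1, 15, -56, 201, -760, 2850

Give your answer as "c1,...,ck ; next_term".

  a_3 = -3·-1 + 2·3 + -3·-2 = 15
  a_4 = -3·15 + 2·-1 + -3·3 = -56
  a_5 = -3·-56 + 2·15 + -3·-1 = 201
  a_6 = -3·201 + 2·-56 + -3·15 = -760
  a_7 = -3·-760 + 2·201 + -3·-56 = 2850
  a_8 = -3·2850 + 2·-760 + -3·201 = -10673

-3,2,-3 ; -10673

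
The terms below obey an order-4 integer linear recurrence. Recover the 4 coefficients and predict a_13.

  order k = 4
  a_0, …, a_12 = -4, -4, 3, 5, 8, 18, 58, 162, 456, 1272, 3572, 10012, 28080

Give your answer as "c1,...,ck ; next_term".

2,2,0,2 ; 78728

  a_4 = 2·5 + 2·3 + 0·-4 + 2·-4 = 8
  a_5 = 2·8 + 2·5 + 0·3 + 2·-4 = 18
  a_6 = 2·18 + 2·8 + 0·5 + 2·3 = 58
  a_7 = 2·58 + 2·18 + 0·8 + 2·5 = 162
  a_8 = 2·162 + 2·58 + 0·18 + 2·8 = 456
  a_9 = 2·456 + 2·162 + 0·58 + 2·18 = 1272
  a_10 = 2·1272 + 2·456 + 0·162 + 2·58 = 3572
  a_11 = 2·3572 + 2·1272 + 0·456 + 2·162 = 10012
  a_12 = 2·10012 + 2·3572 + 0·1272 + 2·456 = 28080
  a_13 = 2·28080 + 2·10012 + 0·3572 + 2·1272 = 78728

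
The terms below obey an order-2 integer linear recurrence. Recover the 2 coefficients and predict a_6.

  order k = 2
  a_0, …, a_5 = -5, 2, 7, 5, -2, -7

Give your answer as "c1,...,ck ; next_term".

  a_2 = 1·2 + -1·-5 = 7
  a_3 = 1·7 + -1·2 = 5
  a_4 = 1·5 + -1·7 = -2
  a_5 = 1·-2 + -1·5 = -7
  a_6 = 1·-7 + -1·-2 = -5

1,-1 ; -5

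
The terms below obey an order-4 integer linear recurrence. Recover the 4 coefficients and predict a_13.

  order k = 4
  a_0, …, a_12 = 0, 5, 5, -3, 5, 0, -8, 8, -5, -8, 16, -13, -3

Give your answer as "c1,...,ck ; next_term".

0,0,1,-1 ; 24

  a_4 = 0·-3 + 0·5 + 1·5 + -1·0 = 5
  a_5 = 0·5 + 0·-3 + 1·5 + -1·5 = 0
  a_6 = 0·0 + 0·5 + 1·-3 + -1·5 = -8
  a_7 = 0·-8 + 0·0 + 1·5 + -1·-3 = 8
  a_8 = 0·8 + 0·-8 + 1·0 + -1·5 = -5
  a_9 = 0·-5 + 0·8 + 1·-8 + -1·0 = -8
  a_10 = 0·-8 + 0·-5 + 1·8 + -1·-8 = 16
  a_11 = 0·16 + 0·-8 + 1·-5 + -1·8 = -13
  a_12 = 0·-13 + 0·16 + 1·-8 + -1·-5 = -3
  a_13 = 0·-3 + 0·-13 + 1·16 + -1·-8 = 24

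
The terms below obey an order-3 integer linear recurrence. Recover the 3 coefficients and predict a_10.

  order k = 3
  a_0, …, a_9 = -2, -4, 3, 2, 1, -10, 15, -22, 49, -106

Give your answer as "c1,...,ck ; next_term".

-2,-1,-2 ; 207

  a_3 = -2·3 + -1·-4 + -2·-2 = 2
  a_4 = -2·2 + -1·3 + -2·-4 = 1
  a_5 = -2·1 + -1·2 + -2·3 = -10
  a_6 = -2·-10 + -1·1 + -2·2 = 15
  a_7 = -2·15 + -1·-10 + -2·1 = -22
  a_8 = -2·-22 + -1·15 + -2·-10 = 49
  a_9 = -2·49 + -1·-22 + -2·15 = -106
  a_10 = -2·-106 + -1·49 + -2·-22 = 207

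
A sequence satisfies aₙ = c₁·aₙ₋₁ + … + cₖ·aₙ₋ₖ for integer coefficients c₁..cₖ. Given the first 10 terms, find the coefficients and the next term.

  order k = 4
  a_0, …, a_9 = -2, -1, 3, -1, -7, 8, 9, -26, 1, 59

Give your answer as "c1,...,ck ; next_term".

  a_4 = -1·-1 + -2·3 + 0·-1 + 1·-2 = -7
  a_5 = -1·-7 + -2·-1 + 0·3 + 1·-1 = 8
  a_6 = -1·8 + -2·-7 + 0·-1 + 1·3 = 9
  a_7 = -1·9 + -2·8 + 0·-7 + 1·-1 = -26
  a_8 = -1·-26 + -2·9 + 0·8 + 1·-7 = 1
  a_9 = -1·1 + -2·-26 + 0·9 + 1·8 = 59
  a_10 = -1·59 + -2·1 + 0·-26 + 1·9 = -52

-1,-2,0,1 ; -52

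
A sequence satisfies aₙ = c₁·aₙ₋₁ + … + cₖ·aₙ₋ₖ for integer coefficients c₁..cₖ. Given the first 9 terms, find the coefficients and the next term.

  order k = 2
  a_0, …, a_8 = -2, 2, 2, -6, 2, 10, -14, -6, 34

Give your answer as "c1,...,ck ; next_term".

  a_2 = -1·2 + -2·-2 = 2
  a_3 = -1·2 + -2·2 = -6
  a_4 = -1·-6 + -2·2 = 2
  a_5 = -1·2 + -2·-6 = 10
  a_6 = -1·10 + -2·2 = -14
  a_7 = -1·-14 + -2·10 = -6
  a_8 = -1·-6 + -2·-14 = 34
  a_9 = -1·34 + -2·-6 = -22

-1,-2 ; -22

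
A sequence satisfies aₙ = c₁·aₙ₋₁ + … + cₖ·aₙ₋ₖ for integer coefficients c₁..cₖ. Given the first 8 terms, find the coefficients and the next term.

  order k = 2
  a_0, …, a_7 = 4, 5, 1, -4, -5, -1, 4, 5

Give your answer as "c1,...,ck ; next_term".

1,-1 ; 1

  a_2 = 1·5 + -1·4 = 1
  a_3 = 1·1 + -1·5 = -4
  a_4 = 1·-4 + -1·1 = -5
  a_5 = 1·-5 + -1·-4 = -1
  a_6 = 1·-1 + -1·-5 = 4
  a_7 = 1·4 + -1·-1 = 5
  a_8 = 1·5 + -1·4 = 1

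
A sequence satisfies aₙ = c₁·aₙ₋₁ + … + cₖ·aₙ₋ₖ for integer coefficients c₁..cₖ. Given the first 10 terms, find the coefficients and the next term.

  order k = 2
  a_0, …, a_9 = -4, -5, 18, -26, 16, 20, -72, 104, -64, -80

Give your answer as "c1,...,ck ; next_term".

-2,-2 ; 288

  a_2 = -2·-5 + -2·-4 = 18
  a_3 = -2·18 + -2·-5 = -26
  a_4 = -2·-26 + -2·18 = 16
  a_5 = -2·16 + -2·-26 = 20
  a_6 = -2·20 + -2·16 = -72
  a_7 = -2·-72 + -2·20 = 104
  a_8 = -2·104 + -2·-72 = -64
  a_9 = -2·-64 + -2·104 = -80
  a_10 = -2·-80 + -2·-64 = 288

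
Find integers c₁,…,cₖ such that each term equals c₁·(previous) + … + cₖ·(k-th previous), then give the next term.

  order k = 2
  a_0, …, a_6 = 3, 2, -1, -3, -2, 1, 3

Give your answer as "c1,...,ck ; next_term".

  a_2 = 1·2 + -1·3 = -1
  a_3 = 1·-1 + -1·2 = -3
  a_4 = 1·-3 + -1·-1 = -2
  a_5 = 1·-2 + -1·-3 = 1
  a_6 = 1·1 + -1·-2 = 3
  a_7 = 1·3 + -1·1 = 2

1,-1 ; 2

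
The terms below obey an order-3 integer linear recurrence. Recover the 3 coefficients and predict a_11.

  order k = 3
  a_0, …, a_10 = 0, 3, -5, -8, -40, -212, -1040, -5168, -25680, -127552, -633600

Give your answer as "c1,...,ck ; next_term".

  a_3 = 4·-5 + 4·3 + 4·0 = -8
  a_4 = 4·-8 + 4·-5 + 4·3 = -40
  a_5 = 4·-40 + 4·-8 + 4·-5 = -212
  a_6 = 4·-212 + 4·-40 + 4·-8 = -1040
  a_7 = 4·-1040 + 4·-212 + 4·-40 = -5168
  a_8 = 4·-5168 + 4·-1040 + 4·-212 = -25680
  a_9 = 4·-25680 + 4·-5168 + 4·-1040 = -127552
  a_10 = 4·-127552 + 4·-25680 + 4·-5168 = -633600
  a_11 = 4·-633600 + 4·-127552 + 4·-25680 = -3147328

4,4,4 ; -3147328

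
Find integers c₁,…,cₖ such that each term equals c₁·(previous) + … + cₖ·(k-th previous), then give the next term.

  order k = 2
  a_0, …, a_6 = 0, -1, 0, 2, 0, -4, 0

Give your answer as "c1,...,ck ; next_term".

  a_2 = 0·-1 + -2·0 = 0
  a_3 = 0·0 + -2·-1 = 2
  a_4 = 0·2 + -2·0 = 0
  a_5 = 0·0 + -2·2 = -4
  a_6 = 0·-4 + -2·0 = 0
  a_7 = 0·0 + -2·-4 = 8

0,-2 ; 8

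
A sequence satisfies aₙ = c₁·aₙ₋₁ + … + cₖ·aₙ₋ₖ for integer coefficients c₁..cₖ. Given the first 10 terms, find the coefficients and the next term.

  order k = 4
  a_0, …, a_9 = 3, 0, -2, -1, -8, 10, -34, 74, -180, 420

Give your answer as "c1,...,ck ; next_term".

-2,2,2,-2 ; -984

  a_4 = -2·-1 + 2·-2 + 2·0 + -2·3 = -8
  a_5 = -2·-8 + 2·-1 + 2·-2 + -2·0 = 10
  a_6 = -2·10 + 2·-8 + 2·-1 + -2·-2 = -34
  a_7 = -2·-34 + 2·10 + 2·-8 + -2·-1 = 74
  a_8 = -2·74 + 2·-34 + 2·10 + -2·-8 = -180
  a_9 = -2·-180 + 2·74 + 2·-34 + -2·10 = 420
  a_10 = -2·420 + 2·-180 + 2·74 + -2·-34 = -984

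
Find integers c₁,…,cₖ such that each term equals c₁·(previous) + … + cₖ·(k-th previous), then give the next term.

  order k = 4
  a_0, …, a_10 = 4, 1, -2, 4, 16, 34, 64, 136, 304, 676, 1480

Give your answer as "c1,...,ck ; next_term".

  a_4 = 2·4 + 0·-2 + 0·1 + 2·4 = 16
  a_5 = 2·16 + 0·4 + 0·-2 + 2·1 = 34
  a_6 = 2·34 + 0·16 + 0·4 + 2·-2 = 64
  a_7 = 2·64 + 0·34 + 0·16 + 2·4 = 136
  a_8 = 2·136 + 0·64 + 0·34 + 2·16 = 304
  a_9 = 2·304 + 0·136 + 0·64 + 2·34 = 676
  a_10 = 2·676 + 0·304 + 0·136 + 2·64 = 1480
  a_11 = 2·1480 + 0·676 + 0·304 + 2·136 = 3232

2,0,0,2 ; 3232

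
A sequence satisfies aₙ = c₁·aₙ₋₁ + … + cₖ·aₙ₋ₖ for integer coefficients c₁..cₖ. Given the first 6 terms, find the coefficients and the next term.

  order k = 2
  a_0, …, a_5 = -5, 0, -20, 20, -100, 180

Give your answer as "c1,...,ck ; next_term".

  a_2 = -1·0 + 4·-5 = -20
  a_3 = -1·-20 + 4·0 = 20
  a_4 = -1·20 + 4·-20 = -100
  a_5 = -1·-100 + 4·20 = 180
  a_6 = -1·180 + 4·-100 = -580

-1,4 ; -580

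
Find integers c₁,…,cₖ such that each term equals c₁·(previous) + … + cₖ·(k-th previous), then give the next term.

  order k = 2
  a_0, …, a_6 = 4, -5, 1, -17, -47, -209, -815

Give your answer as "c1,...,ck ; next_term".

3,4 ; -3281

  a_2 = 3·-5 + 4·4 = 1
  a_3 = 3·1 + 4·-5 = -17
  a_4 = 3·-17 + 4·1 = -47
  a_5 = 3·-47 + 4·-17 = -209
  a_6 = 3·-209 + 4·-47 = -815
  a_7 = 3·-815 + 4·-209 = -3281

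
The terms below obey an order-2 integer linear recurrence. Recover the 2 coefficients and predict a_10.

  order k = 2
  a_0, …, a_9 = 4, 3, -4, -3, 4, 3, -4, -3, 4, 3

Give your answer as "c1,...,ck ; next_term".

0,-1 ; -4

  a_2 = 0·3 + -1·4 = -4
  a_3 = 0·-4 + -1·3 = -3
  a_4 = 0·-3 + -1·-4 = 4
  a_5 = 0·4 + -1·-3 = 3
  a_6 = 0·3 + -1·4 = -4
  a_7 = 0·-4 + -1·3 = -3
  a_8 = 0·-3 + -1·-4 = 4
  a_9 = 0·4 + -1·-3 = 3
  a_10 = 0·3 + -1·4 = -4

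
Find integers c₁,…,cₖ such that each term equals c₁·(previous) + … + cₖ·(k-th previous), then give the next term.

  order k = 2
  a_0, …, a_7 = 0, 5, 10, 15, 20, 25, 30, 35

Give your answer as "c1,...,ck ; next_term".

2,-1 ; 40

  a_2 = 2·5 + -1·0 = 10
  a_3 = 2·10 + -1·5 = 15
  a_4 = 2·15 + -1·10 = 20
  a_5 = 2·20 + -1·15 = 25
  a_6 = 2·25 + -1·20 = 30
  a_7 = 2·30 + -1·25 = 35
  a_8 = 2·35 + -1·30 = 40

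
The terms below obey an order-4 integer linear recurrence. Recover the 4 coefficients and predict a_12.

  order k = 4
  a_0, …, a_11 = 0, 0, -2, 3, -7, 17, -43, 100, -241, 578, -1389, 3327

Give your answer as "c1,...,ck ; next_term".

-1,2,-2,3 ; -7984

  a_4 = -1·3 + 2·-2 + -2·0 + 3·0 = -7
  a_5 = -1·-7 + 2·3 + -2·-2 + 3·0 = 17
  a_6 = -1·17 + 2·-7 + -2·3 + 3·-2 = -43
  a_7 = -1·-43 + 2·17 + -2·-7 + 3·3 = 100
  a_8 = -1·100 + 2·-43 + -2·17 + 3·-7 = -241
  a_9 = -1·-241 + 2·100 + -2·-43 + 3·17 = 578
  a_10 = -1·578 + 2·-241 + -2·100 + 3·-43 = -1389
  a_11 = -1·-1389 + 2·578 + -2·-241 + 3·100 = 3327
  a_12 = -1·3327 + 2·-1389 + -2·578 + 3·-241 = -7984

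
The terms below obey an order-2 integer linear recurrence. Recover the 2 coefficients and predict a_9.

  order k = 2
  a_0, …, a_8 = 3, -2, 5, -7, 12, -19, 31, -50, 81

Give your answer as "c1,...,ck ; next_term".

-1,1 ; -131

  a_2 = -1·-2 + 1·3 = 5
  a_3 = -1·5 + 1·-2 = -7
  a_4 = -1·-7 + 1·5 = 12
  a_5 = -1·12 + 1·-7 = -19
  a_6 = -1·-19 + 1·12 = 31
  a_7 = -1·31 + 1·-19 = -50
  a_8 = -1·-50 + 1·31 = 81
  a_9 = -1·81 + 1·-50 = -131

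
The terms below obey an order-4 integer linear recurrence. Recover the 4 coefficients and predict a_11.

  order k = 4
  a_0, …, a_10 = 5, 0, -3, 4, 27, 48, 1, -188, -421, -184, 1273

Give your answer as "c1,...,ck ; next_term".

2,-3,-2,2 ; 3564

  a_4 = 2·4 + -3·-3 + -2·0 + 2·5 = 27
  a_5 = 2·27 + -3·4 + -2·-3 + 2·0 = 48
  a_6 = 2·48 + -3·27 + -2·4 + 2·-3 = 1
  a_7 = 2·1 + -3·48 + -2·27 + 2·4 = -188
  a_8 = 2·-188 + -3·1 + -2·48 + 2·27 = -421
  a_9 = 2·-421 + -3·-188 + -2·1 + 2·48 = -184
  a_10 = 2·-184 + -3·-421 + -2·-188 + 2·1 = 1273
  a_11 = 2·1273 + -3·-184 + -2·-421 + 2·-188 = 3564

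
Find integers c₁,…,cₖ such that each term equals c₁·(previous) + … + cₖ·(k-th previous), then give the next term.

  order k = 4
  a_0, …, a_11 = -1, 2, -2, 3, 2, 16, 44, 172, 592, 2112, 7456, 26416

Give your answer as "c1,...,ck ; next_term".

2,4,4,4 ; 93472

  a_4 = 2·3 + 4·-2 + 4·2 + 4·-1 = 2
  a_5 = 2·2 + 4·3 + 4·-2 + 4·2 = 16
  a_6 = 2·16 + 4·2 + 4·3 + 4·-2 = 44
  a_7 = 2·44 + 4·16 + 4·2 + 4·3 = 172
  a_8 = 2·172 + 4·44 + 4·16 + 4·2 = 592
  a_9 = 2·592 + 4·172 + 4·44 + 4·16 = 2112
  a_10 = 2·2112 + 4·592 + 4·172 + 4·44 = 7456
  a_11 = 2·7456 + 4·2112 + 4·592 + 4·172 = 26416
  a_12 = 2·26416 + 4·7456 + 4·2112 + 4·592 = 93472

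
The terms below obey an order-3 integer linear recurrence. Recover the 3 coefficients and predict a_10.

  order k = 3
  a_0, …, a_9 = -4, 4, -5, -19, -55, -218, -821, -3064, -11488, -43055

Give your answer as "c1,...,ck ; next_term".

3,2,3 ; -161333

  a_3 = 3·-5 + 2·4 + 3·-4 = -19
  a_4 = 3·-19 + 2·-5 + 3·4 = -55
  a_5 = 3·-55 + 2·-19 + 3·-5 = -218
  a_6 = 3·-218 + 2·-55 + 3·-19 = -821
  a_7 = 3·-821 + 2·-218 + 3·-55 = -3064
  a_8 = 3·-3064 + 2·-821 + 3·-218 = -11488
  a_9 = 3·-11488 + 2·-3064 + 3·-821 = -43055
  a_10 = 3·-43055 + 2·-11488 + 3·-3064 = -161333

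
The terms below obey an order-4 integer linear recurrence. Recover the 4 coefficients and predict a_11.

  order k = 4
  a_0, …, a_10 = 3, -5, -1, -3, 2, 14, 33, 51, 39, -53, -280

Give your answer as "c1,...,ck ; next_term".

  a_4 = 2·-3 + -1·-1 + -2·-5 + -1·3 = 2
  a_5 = 2·2 + -1·-3 + -2·-1 + -1·-5 = 14
  a_6 = 2·14 + -1·2 + -2·-3 + -1·-1 = 33
  a_7 = 2·33 + -1·14 + -2·2 + -1·-3 = 51
  a_8 = 2·51 + -1·33 + -2·14 + -1·2 = 39
  a_9 = 2·39 + -1·51 + -2·33 + -1·14 = -53
  a_10 = 2·-53 + -1·39 + -2·51 + -1·33 = -280
  a_11 = 2·-280 + -1·-53 + -2·39 + -1·51 = -636

2,-1,-2,-1 ; -636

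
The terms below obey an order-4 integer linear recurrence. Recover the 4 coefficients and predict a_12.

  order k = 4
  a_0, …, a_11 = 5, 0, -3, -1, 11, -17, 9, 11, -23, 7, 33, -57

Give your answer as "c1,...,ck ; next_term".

  a_4 = -1·-1 + 0·-3 + 2·0 + 2·5 = 11
  a_5 = -1·11 + 0·-1 + 2·-3 + 2·0 = -17
  a_6 = -1·-17 + 0·11 + 2·-1 + 2·-3 = 9
  a_7 = -1·9 + 0·-17 + 2·11 + 2·-1 = 11
  a_8 = -1·11 + 0·9 + 2·-17 + 2·11 = -23
  a_9 = -1·-23 + 0·11 + 2·9 + 2·-17 = 7
  a_10 = -1·7 + 0·-23 + 2·11 + 2·9 = 33
  a_11 = -1·33 + 0·7 + 2·-23 + 2·11 = -57
  a_12 = -1·-57 + 0·33 + 2·7 + 2·-23 = 25

-1,0,2,2 ; 25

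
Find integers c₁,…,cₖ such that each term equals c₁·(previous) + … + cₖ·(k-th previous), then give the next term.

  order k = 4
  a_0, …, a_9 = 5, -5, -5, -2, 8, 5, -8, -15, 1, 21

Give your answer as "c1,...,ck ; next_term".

1,-1,0,1 ; 12

  a_4 = 1·-2 + -1·-5 + 0·-5 + 1·5 = 8
  a_5 = 1·8 + -1·-2 + 0·-5 + 1·-5 = 5
  a_6 = 1·5 + -1·8 + 0·-2 + 1·-5 = -8
  a_7 = 1·-8 + -1·5 + 0·8 + 1·-2 = -15
  a_8 = 1·-15 + -1·-8 + 0·5 + 1·8 = 1
  a_9 = 1·1 + -1·-15 + 0·-8 + 1·5 = 21
  a_10 = 1·21 + -1·1 + 0·-15 + 1·-8 = 12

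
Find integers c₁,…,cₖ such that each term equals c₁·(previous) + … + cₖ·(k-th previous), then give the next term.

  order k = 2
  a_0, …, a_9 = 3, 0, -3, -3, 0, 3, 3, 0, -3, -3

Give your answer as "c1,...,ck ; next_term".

1,-1 ; 0

  a_2 = 1·0 + -1·3 = -3
  a_3 = 1·-3 + -1·0 = -3
  a_4 = 1·-3 + -1·-3 = 0
  a_5 = 1·0 + -1·-3 = 3
  a_6 = 1·3 + -1·0 = 3
  a_7 = 1·3 + -1·3 = 0
  a_8 = 1·0 + -1·3 = -3
  a_9 = 1·-3 + -1·0 = -3
  a_10 = 1·-3 + -1·-3 = 0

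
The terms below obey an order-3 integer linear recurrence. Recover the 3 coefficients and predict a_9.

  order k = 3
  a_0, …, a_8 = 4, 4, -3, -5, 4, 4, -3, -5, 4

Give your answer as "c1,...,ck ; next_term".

-1,-1,-1 ; 4

  a_3 = -1·-3 + -1·4 + -1·4 = -5
  a_4 = -1·-5 + -1·-3 + -1·4 = 4
  a_5 = -1·4 + -1·-5 + -1·-3 = 4
  a_6 = -1·4 + -1·4 + -1·-5 = -3
  a_7 = -1·-3 + -1·4 + -1·4 = -5
  a_8 = -1·-5 + -1·-3 + -1·4 = 4
  a_9 = -1·4 + -1·-5 + -1·-3 = 4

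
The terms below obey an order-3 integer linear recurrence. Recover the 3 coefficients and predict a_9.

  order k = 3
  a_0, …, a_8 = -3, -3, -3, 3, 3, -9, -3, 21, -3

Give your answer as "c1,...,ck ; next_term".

0,-2,1 ; -45

  a_3 = 0·-3 + -2·-3 + 1·-3 = 3
  a_4 = 0·3 + -2·-3 + 1·-3 = 3
  a_5 = 0·3 + -2·3 + 1·-3 = -9
  a_6 = 0·-9 + -2·3 + 1·3 = -3
  a_7 = 0·-3 + -2·-9 + 1·3 = 21
  a_8 = 0·21 + -2·-3 + 1·-9 = -3
  a_9 = 0·-3 + -2·21 + 1·-3 = -45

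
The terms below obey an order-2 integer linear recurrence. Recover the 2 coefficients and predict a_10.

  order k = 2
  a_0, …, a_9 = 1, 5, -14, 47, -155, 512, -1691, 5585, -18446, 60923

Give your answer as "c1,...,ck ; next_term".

-3,1 ; -201215

  a_2 = -3·5 + 1·1 = -14
  a_3 = -3·-14 + 1·5 = 47
  a_4 = -3·47 + 1·-14 = -155
  a_5 = -3·-155 + 1·47 = 512
  a_6 = -3·512 + 1·-155 = -1691
  a_7 = -3·-1691 + 1·512 = 5585
  a_8 = -3·5585 + 1·-1691 = -18446
  a_9 = -3·-18446 + 1·5585 = 60923
  a_10 = -3·60923 + 1·-18446 = -201215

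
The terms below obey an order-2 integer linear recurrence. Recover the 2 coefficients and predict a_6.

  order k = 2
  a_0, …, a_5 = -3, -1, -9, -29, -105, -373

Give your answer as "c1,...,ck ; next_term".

3,2 ; -1329

  a_2 = 3·-1 + 2·-3 = -9
  a_3 = 3·-9 + 2·-1 = -29
  a_4 = 3·-29 + 2·-9 = -105
  a_5 = 3·-105 + 2·-29 = -373
  a_6 = 3·-373 + 2·-105 = -1329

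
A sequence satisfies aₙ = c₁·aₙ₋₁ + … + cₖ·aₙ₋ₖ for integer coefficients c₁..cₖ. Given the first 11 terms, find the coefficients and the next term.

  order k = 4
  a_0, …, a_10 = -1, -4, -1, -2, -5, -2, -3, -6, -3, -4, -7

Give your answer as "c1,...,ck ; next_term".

  a_4 = 1·-2 + 0·-1 + 1·-4 + -1·-1 = -5
  a_5 = 1·-5 + 0·-2 + 1·-1 + -1·-4 = -2
  a_6 = 1·-2 + 0·-5 + 1·-2 + -1·-1 = -3
  a_7 = 1·-3 + 0·-2 + 1·-5 + -1·-2 = -6
  a_8 = 1·-6 + 0·-3 + 1·-2 + -1·-5 = -3
  a_9 = 1·-3 + 0·-6 + 1·-3 + -1·-2 = -4
  a_10 = 1·-4 + 0·-3 + 1·-6 + -1·-3 = -7
  a_11 = 1·-7 + 0·-4 + 1·-3 + -1·-6 = -4

1,0,1,-1 ; -4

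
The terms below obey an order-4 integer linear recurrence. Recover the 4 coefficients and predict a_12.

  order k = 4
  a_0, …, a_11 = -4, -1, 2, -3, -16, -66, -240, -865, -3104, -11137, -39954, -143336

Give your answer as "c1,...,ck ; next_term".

  a_4 = 4·-3 + -1·2 + -2·-1 + 1·-4 = -16
  a_5 = 4·-16 + -1·-3 + -2·2 + 1·-1 = -66
  a_6 = 4·-66 + -1·-16 + -2·-3 + 1·2 = -240
  a_7 = 4·-240 + -1·-66 + -2·-16 + 1·-3 = -865
  a_8 = 4·-865 + -1·-240 + -2·-66 + 1·-16 = -3104
  a_9 = 4·-3104 + -1·-865 + -2·-240 + 1·-66 = -11137
  a_10 = 4·-11137 + -1·-3104 + -2·-865 + 1·-240 = -39954
  a_11 = 4·-39954 + -1·-11137 + -2·-3104 + 1·-865 = -143336
  a_12 = 4·-143336 + -1·-39954 + -2·-11137 + 1·-3104 = -514220

4,-1,-2,1 ; -514220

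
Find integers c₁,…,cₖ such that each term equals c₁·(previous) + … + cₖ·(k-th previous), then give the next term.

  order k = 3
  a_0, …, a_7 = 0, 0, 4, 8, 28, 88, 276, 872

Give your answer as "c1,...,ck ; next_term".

2,3,2 ; 2748

  a_3 = 2·4 + 3·0 + 2·0 = 8
  a_4 = 2·8 + 3·4 + 2·0 = 28
  a_5 = 2·28 + 3·8 + 2·4 = 88
  a_6 = 2·88 + 3·28 + 2·8 = 276
  a_7 = 2·276 + 3·88 + 2·28 = 872
  a_8 = 2·872 + 3·276 + 2·88 = 2748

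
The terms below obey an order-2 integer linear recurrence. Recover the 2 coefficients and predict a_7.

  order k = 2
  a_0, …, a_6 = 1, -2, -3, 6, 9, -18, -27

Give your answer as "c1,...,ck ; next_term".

  a_2 = 0·-2 + -3·1 = -3
  a_3 = 0·-3 + -3·-2 = 6
  a_4 = 0·6 + -3·-3 = 9
  a_5 = 0·9 + -3·6 = -18
  a_6 = 0·-18 + -3·9 = -27
  a_7 = 0·-27 + -3·-18 = 54

0,-3 ; 54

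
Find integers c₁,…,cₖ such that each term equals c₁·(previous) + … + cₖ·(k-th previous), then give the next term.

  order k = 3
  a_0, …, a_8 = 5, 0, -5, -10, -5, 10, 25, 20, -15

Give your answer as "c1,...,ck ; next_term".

1,-1,-1 ; -60

  a_3 = 1·-5 + -1·0 + -1·5 = -10
  a_4 = 1·-10 + -1·-5 + -1·0 = -5
  a_5 = 1·-5 + -1·-10 + -1·-5 = 10
  a_6 = 1·10 + -1·-5 + -1·-10 = 25
  a_7 = 1·25 + -1·10 + -1·-5 = 20
  a_8 = 1·20 + -1·25 + -1·10 = -15
  a_9 = 1·-15 + -1·20 + -1·25 = -60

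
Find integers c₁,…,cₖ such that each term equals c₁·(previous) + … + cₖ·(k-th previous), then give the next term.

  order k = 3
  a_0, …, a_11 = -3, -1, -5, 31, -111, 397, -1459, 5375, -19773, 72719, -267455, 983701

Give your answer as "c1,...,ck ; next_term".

-4,-2,-3 ; -3618051

  a_3 = -4·-5 + -2·-1 + -3·-3 = 31
  a_4 = -4·31 + -2·-5 + -3·-1 = -111
  a_5 = -4·-111 + -2·31 + -3·-5 = 397
  a_6 = -4·397 + -2·-111 + -3·31 = -1459
  a_7 = -4·-1459 + -2·397 + -3·-111 = 5375
  a_8 = -4·5375 + -2·-1459 + -3·397 = -19773
  a_9 = -4·-19773 + -2·5375 + -3·-1459 = 72719
  a_10 = -4·72719 + -2·-19773 + -3·5375 = -267455
  a_11 = -4·-267455 + -2·72719 + -3·-19773 = 983701
  a_12 = -4·983701 + -2·-267455 + -3·72719 = -3618051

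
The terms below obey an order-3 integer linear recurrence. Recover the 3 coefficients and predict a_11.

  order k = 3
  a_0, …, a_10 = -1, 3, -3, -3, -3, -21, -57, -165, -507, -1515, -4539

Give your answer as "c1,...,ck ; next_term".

2,2,3 ; -13629

  a_3 = 2·-3 + 2·3 + 3·-1 = -3
  a_4 = 2·-3 + 2·-3 + 3·3 = -3
  a_5 = 2·-3 + 2·-3 + 3·-3 = -21
  a_6 = 2·-21 + 2·-3 + 3·-3 = -57
  a_7 = 2·-57 + 2·-21 + 3·-3 = -165
  a_8 = 2·-165 + 2·-57 + 3·-21 = -507
  a_9 = 2·-507 + 2·-165 + 3·-57 = -1515
  a_10 = 2·-1515 + 2·-507 + 3·-165 = -4539
  a_11 = 2·-4539 + 2·-1515 + 3·-507 = -13629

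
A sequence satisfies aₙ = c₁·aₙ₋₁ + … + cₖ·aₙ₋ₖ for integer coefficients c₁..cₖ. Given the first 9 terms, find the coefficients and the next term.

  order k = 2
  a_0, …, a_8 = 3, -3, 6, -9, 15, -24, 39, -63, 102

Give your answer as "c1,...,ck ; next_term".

  a_2 = -1·-3 + 1·3 = 6
  a_3 = -1·6 + 1·-3 = -9
  a_4 = -1·-9 + 1·6 = 15
  a_5 = -1·15 + 1·-9 = -24
  a_6 = -1·-24 + 1·15 = 39
  a_7 = -1·39 + 1·-24 = -63
  a_8 = -1·-63 + 1·39 = 102
  a_9 = -1·102 + 1·-63 = -165

-1,1 ; -165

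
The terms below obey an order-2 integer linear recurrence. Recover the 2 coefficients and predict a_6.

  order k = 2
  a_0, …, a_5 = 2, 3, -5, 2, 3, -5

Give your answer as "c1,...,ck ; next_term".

-1,-1 ; 2

  a_2 = -1·3 + -1·2 = -5
  a_3 = -1·-5 + -1·3 = 2
  a_4 = -1·2 + -1·-5 = 3
  a_5 = -1·3 + -1·2 = -5
  a_6 = -1·-5 + -1·3 = 2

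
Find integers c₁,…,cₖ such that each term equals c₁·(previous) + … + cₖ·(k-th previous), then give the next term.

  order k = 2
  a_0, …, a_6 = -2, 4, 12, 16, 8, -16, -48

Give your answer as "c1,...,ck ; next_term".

  a_2 = 2·4 + -2·-2 = 12
  a_3 = 2·12 + -2·4 = 16
  a_4 = 2·16 + -2·12 = 8
  a_5 = 2·8 + -2·16 = -16
  a_6 = 2·-16 + -2·8 = -48
  a_7 = 2·-48 + -2·-16 = -64

2,-2 ; -64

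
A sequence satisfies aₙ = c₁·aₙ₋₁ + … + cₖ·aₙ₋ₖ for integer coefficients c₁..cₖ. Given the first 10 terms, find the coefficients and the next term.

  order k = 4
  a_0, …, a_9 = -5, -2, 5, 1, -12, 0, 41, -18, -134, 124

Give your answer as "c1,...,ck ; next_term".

  a_4 = -1·1 + -4·5 + -2·-2 + -1·-5 = -12
  a_5 = -1·-12 + -4·1 + -2·5 + -1·-2 = 0
  a_6 = -1·0 + -4·-12 + -2·1 + -1·5 = 41
  a_7 = -1·41 + -4·0 + -2·-12 + -1·1 = -18
  a_8 = -1·-18 + -4·41 + -2·0 + -1·-12 = -134
  a_9 = -1·-134 + -4·-18 + -2·41 + -1·0 = 124
  a_10 = -1·124 + -4·-134 + -2·-18 + -1·41 = 407

-1,-4,-2,-1 ; 407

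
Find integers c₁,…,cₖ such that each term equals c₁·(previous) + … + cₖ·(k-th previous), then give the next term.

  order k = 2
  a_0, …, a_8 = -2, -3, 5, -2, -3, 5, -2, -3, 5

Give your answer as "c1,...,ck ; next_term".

  a_2 = -1·-3 + -1·-2 = 5
  a_3 = -1·5 + -1·-3 = -2
  a_4 = -1·-2 + -1·5 = -3
  a_5 = -1·-3 + -1·-2 = 5
  a_6 = -1·5 + -1·-3 = -2
  a_7 = -1·-2 + -1·5 = -3
  a_8 = -1·-3 + -1·-2 = 5
  a_9 = -1·5 + -1·-3 = -2

-1,-1 ; -2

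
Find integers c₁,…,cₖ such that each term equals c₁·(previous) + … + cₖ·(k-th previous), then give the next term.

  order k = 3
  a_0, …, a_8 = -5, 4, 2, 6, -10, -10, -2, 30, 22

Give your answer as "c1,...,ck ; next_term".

  a_3 = 0·2 + -1·4 + -2·-5 = 6
  a_4 = 0·6 + -1·2 + -2·4 = -10
  a_5 = 0·-10 + -1·6 + -2·2 = -10
  a_6 = 0·-10 + -1·-10 + -2·6 = -2
  a_7 = 0·-2 + -1·-10 + -2·-10 = 30
  a_8 = 0·30 + -1·-2 + -2·-10 = 22
  a_9 = 0·22 + -1·30 + -2·-2 = -26

0,-1,-2 ; -26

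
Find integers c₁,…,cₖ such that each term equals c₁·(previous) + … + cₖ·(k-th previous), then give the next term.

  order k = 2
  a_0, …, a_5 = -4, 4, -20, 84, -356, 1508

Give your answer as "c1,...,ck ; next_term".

  a_2 = -4·4 + 1·-4 = -20
  a_3 = -4·-20 + 1·4 = 84
  a_4 = -4·84 + 1·-20 = -356
  a_5 = -4·-356 + 1·84 = 1508
  a_6 = -4·1508 + 1·-356 = -6388

-4,1 ; -6388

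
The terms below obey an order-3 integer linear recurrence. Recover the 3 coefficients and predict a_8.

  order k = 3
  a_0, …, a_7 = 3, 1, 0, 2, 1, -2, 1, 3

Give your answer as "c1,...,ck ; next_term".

0,-1,1 ; -3

  a_3 = 0·0 + -1·1 + 1·3 = 2
  a_4 = 0·2 + -1·0 + 1·1 = 1
  a_5 = 0·1 + -1·2 + 1·0 = -2
  a_6 = 0·-2 + -1·1 + 1·2 = 1
  a_7 = 0·1 + -1·-2 + 1·1 = 3
  a_8 = 0·3 + -1·1 + 1·-2 = -3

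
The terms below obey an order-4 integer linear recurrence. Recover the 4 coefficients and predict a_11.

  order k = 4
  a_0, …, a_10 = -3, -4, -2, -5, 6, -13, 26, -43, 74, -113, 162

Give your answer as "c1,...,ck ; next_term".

  a_4 = -2·-5 + 1·-2 + 2·-4 + -2·-3 = 6
  a_5 = -2·6 + 1·-5 + 2·-2 + -2·-4 = -13
  a_6 = -2·-13 + 1·6 + 2·-5 + -2·-2 = 26
  a_7 = -2·26 + 1·-13 + 2·6 + -2·-5 = -43
  a_8 = -2·-43 + 1·26 + 2·-13 + -2·6 = 74
  a_9 = -2·74 + 1·-43 + 2·26 + -2·-13 = -113
  a_10 = -2·-113 + 1·74 + 2·-43 + -2·26 = 162
  a_11 = -2·162 + 1·-113 + 2·74 + -2·-43 = -203

-2,1,2,-2 ; -203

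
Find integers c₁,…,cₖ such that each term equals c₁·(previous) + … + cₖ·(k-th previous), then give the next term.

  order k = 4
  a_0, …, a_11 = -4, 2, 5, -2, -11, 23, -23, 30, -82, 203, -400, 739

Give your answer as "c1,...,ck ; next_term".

  a_4 = -2·-2 + -1·5 + -1·2 + 2·-4 = -11
  a_5 = -2·-11 + -1·-2 + -1·5 + 2·2 = 23
  a_6 = -2·23 + -1·-11 + -1·-2 + 2·5 = -23
  a_7 = -2·-23 + -1·23 + -1·-11 + 2·-2 = 30
  a_8 = -2·30 + -1·-23 + -1·23 + 2·-11 = -82
  a_9 = -2·-82 + -1·30 + -1·-23 + 2·23 = 203
  a_10 = -2·203 + -1·-82 + -1·30 + 2·-23 = -400
  a_11 = -2·-400 + -1·203 + -1·-82 + 2·30 = 739
  a_12 = -2·739 + -1·-400 + -1·203 + 2·-82 = -1445

-2,-1,-1,2 ; -1445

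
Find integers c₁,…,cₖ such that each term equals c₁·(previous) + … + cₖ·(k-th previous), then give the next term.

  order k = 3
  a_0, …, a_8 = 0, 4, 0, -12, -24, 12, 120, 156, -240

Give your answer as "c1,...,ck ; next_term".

  a_3 = 1·0 + -3·4 + -3·0 = -12
  a_4 = 1·-12 + -3·0 + -3·4 = -24
  a_5 = 1·-24 + -3·-12 + -3·0 = 12
  a_6 = 1·12 + -3·-24 + -3·-12 = 120
  a_7 = 1·120 + -3·12 + -3·-24 = 156
  a_8 = 1·156 + -3·120 + -3·12 = -240
  a_9 = 1·-240 + -3·156 + -3·120 = -1068

1,-3,-3 ; -1068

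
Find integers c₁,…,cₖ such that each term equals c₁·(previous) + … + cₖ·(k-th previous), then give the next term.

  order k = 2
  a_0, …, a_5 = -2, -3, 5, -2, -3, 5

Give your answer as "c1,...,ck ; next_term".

  a_2 = -1·-3 + -1·-2 = 5
  a_3 = -1·5 + -1·-3 = -2
  a_4 = -1·-2 + -1·5 = -3
  a_5 = -1·-3 + -1·-2 = 5
  a_6 = -1·5 + -1·-3 = -2

-1,-1 ; -2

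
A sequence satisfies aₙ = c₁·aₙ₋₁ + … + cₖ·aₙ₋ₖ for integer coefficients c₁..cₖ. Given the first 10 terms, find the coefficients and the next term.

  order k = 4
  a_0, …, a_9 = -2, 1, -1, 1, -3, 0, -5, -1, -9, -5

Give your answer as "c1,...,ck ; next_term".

  a_4 = 1·1 + 1·-1 + -1·1 + 1·-2 = -3
  a_5 = 1·-3 + 1·1 + -1·-1 + 1·1 = 0
  a_6 = 1·0 + 1·-3 + -1·1 + 1·-1 = -5
  a_7 = 1·-5 + 1·0 + -1·-3 + 1·1 = -1
  a_8 = 1·-1 + 1·-5 + -1·0 + 1·-3 = -9
  a_9 = 1·-9 + 1·-1 + -1·-5 + 1·0 = -5
  a_10 = 1·-5 + 1·-9 + -1·-1 + 1·-5 = -18

1,1,-1,1 ; -18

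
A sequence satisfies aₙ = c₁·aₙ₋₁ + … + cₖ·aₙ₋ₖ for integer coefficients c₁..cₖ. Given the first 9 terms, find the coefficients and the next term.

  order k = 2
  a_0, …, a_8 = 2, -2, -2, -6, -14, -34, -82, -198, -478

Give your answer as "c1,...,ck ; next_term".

  a_2 = 2·-2 + 1·2 = -2
  a_3 = 2·-2 + 1·-2 = -6
  a_4 = 2·-6 + 1·-2 = -14
  a_5 = 2·-14 + 1·-6 = -34
  a_6 = 2·-34 + 1·-14 = -82
  a_7 = 2·-82 + 1·-34 = -198
  a_8 = 2·-198 + 1·-82 = -478
  a_9 = 2·-478 + 1·-198 = -1154

2,1 ; -1154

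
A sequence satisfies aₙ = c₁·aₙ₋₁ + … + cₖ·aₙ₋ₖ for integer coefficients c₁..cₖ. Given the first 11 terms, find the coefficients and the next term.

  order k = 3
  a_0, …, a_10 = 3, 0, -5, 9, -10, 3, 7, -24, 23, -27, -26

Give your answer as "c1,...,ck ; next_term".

0,2,3 ; 15

  a_3 = 0·-5 + 2·0 + 3·3 = 9
  a_4 = 0·9 + 2·-5 + 3·0 = -10
  a_5 = 0·-10 + 2·9 + 3·-5 = 3
  a_6 = 0·3 + 2·-10 + 3·9 = 7
  a_7 = 0·7 + 2·3 + 3·-10 = -24
  a_8 = 0·-24 + 2·7 + 3·3 = 23
  a_9 = 0·23 + 2·-24 + 3·7 = -27
  a_10 = 0·-27 + 2·23 + 3·-24 = -26
  a_11 = 0·-26 + 2·-27 + 3·23 = 15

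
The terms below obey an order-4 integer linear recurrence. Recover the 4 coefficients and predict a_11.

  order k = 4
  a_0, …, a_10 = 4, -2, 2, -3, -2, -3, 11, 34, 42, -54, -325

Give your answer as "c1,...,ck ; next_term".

2,-3,-3,1 ; -580

  a_4 = 2·-3 + -3·2 + -3·-2 + 1·4 = -2
  a_5 = 2·-2 + -3·-3 + -3·2 + 1·-2 = -3
  a_6 = 2·-3 + -3·-2 + -3·-3 + 1·2 = 11
  a_7 = 2·11 + -3·-3 + -3·-2 + 1·-3 = 34
  a_8 = 2·34 + -3·11 + -3·-3 + 1·-2 = 42
  a_9 = 2·42 + -3·34 + -3·11 + 1·-3 = -54
  a_10 = 2·-54 + -3·42 + -3·34 + 1·11 = -325
  a_11 = 2·-325 + -3·-54 + -3·42 + 1·34 = -580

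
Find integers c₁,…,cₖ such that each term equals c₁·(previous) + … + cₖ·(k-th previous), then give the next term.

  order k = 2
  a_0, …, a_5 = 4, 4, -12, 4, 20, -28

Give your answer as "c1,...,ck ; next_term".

  a_2 = -1·4 + -2·4 = -12
  a_3 = -1·-12 + -2·4 = 4
  a_4 = -1·4 + -2·-12 = 20
  a_5 = -1·20 + -2·4 = -28
  a_6 = -1·-28 + -2·20 = -12

-1,-2 ; -12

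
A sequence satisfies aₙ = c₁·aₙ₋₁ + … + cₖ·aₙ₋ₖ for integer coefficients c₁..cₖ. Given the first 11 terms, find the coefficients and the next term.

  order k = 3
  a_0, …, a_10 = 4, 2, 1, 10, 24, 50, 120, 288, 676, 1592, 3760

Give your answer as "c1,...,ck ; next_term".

2,0,2 ; 8872

  a_3 = 2·1 + 0·2 + 2·4 = 10
  a_4 = 2·10 + 0·1 + 2·2 = 24
  a_5 = 2·24 + 0·10 + 2·1 = 50
  a_6 = 2·50 + 0·24 + 2·10 = 120
  a_7 = 2·120 + 0·50 + 2·24 = 288
  a_8 = 2·288 + 0·120 + 2·50 = 676
  a_9 = 2·676 + 0·288 + 2·120 = 1592
  a_10 = 2·1592 + 0·676 + 2·288 = 3760
  a_11 = 2·3760 + 0·1592 + 2·676 = 8872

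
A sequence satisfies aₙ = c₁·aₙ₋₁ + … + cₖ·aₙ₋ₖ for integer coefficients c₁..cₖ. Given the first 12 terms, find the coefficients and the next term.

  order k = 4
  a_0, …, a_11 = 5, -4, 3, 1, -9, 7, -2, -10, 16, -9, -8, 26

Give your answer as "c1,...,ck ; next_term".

  a_4 = 0·1 + 0·3 + 1·-4 + -1·5 = -9
  a_5 = 0·-9 + 0·1 + 1·3 + -1·-4 = 7
  a_6 = 0·7 + 0·-9 + 1·1 + -1·3 = -2
  a_7 = 0·-2 + 0·7 + 1·-9 + -1·1 = -10
  a_8 = 0·-10 + 0·-2 + 1·7 + -1·-9 = 16
  a_9 = 0·16 + 0·-10 + 1·-2 + -1·7 = -9
  a_10 = 0·-9 + 0·16 + 1·-10 + -1·-2 = -8
  a_11 = 0·-8 + 0·-9 + 1·16 + -1·-10 = 26
  a_12 = 0·26 + 0·-8 + 1·-9 + -1·16 = -25

0,0,1,-1 ; -25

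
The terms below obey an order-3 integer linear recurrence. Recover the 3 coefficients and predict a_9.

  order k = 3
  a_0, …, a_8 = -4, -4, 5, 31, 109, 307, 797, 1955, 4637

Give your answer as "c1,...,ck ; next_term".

3,0,-4 ; 10723

  a_3 = 3·5 + 0·-4 + -4·-4 = 31
  a_4 = 3·31 + 0·5 + -4·-4 = 109
  a_5 = 3·109 + 0·31 + -4·5 = 307
  a_6 = 3·307 + 0·109 + -4·31 = 797
  a_7 = 3·797 + 0·307 + -4·109 = 1955
  a_8 = 3·1955 + 0·797 + -4·307 = 4637
  a_9 = 3·4637 + 0·1955 + -4·797 = 10723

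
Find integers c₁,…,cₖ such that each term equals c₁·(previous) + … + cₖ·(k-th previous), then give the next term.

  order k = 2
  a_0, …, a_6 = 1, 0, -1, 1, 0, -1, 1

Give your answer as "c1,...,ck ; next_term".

-1,-1 ; 0

  a_2 = -1·0 + -1·1 = -1
  a_3 = -1·-1 + -1·0 = 1
  a_4 = -1·1 + -1·-1 = 0
  a_5 = -1·0 + -1·1 = -1
  a_6 = -1·-1 + -1·0 = 1
  a_7 = -1·1 + -1·-1 = 0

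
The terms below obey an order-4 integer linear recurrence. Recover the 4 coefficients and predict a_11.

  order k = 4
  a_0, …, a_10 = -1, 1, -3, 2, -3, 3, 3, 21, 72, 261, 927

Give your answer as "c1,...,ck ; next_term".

3,3,-3,-3 ; 3285

  a_4 = 3·2 + 3·-3 + -3·1 + -3·-1 = -3
  a_5 = 3·-3 + 3·2 + -3·-3 + -3·1 = 3
  a_6 = 3·3 + 3·-3 + -3·2 + -3·-3 = 3
  a_7 = 3·3 + 3·3 + -3·-3 + -3·2 = 21
  a_8 = 3·21 + 3·3 + -3·3 + -3·-3 = 72
  a_9 = 3·72 + 3·21 + -3·3 + -3·3 = 261
  a_10 = 3·261 + 3·72 + -3·21 + -3·3 = 927
  a_11 = 3·927 + 3·261 + -3·72 + -3·21 = 3285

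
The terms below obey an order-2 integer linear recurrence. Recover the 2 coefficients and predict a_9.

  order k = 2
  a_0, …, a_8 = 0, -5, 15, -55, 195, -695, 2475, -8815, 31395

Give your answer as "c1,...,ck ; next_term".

  a_2 = -3·-5 + 2·0 = 15
  a_3 = -3·15 + 2·-5 = -55
  a_4 = -3·-55 + 2·15 = 195
  a_5 = -3·195 + 2·-55 = -695
  a_6 = -3·-695 + 2·195 = 2475
  a_7 = -3·2475 + 2·-695 = -8815
  a_8 = -3·-8815 + 2·2475 = 31395
  a_9 = -3·31395 + 2·-8815 = -111815

-3,2 ; -111815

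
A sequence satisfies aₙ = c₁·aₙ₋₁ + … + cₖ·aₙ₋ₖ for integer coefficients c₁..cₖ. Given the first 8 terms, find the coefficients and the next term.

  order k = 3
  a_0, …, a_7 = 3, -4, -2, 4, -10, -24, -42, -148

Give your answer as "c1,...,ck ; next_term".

2,1,4 ; -434

  a_3 = 2·-2 + 1·-4 + 4·3 = 4
  a_4 = 2·4 + 1·-2 + 4·-4 = -10
  a_5 = 2·-10 + 1·4 + 4·-2 = -24
  a_6 = 2·-24 + 1·-10 + 4·4 = -42
  a_7 = 2·-42 + 1·-24 + 4·-10 = -148
  a_8 = 2·-148 + 1·-42 + 4·-24 = -434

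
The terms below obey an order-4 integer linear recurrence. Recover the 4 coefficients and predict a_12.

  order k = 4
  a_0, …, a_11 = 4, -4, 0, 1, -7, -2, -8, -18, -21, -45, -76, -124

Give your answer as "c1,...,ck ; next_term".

1,1,1,-1 ; -224

  a_4 = 1·1 + 1·0 + 1·-4 + -1·4 = -7
  a_5 = 1·-7 + 1·1 + 1·0 + -1·-4 = -2
  a_6 = 1·-2 + 1·-7 + 1·1 + -1·0 = -8
  a_7 = 1·-8 + 1·-2 + 1·-7 + -1·1 = -18
  a_8 = 1·-18 + 1·-8 + 1·-2 + -1·-7 = -21
  a_9 = 1·-21 + 1·-18 + 1·-8 + -1·-2 = -45
  a_10 = 1·-45 + 1·-21 + 1·-18 + -1·-8 = -76
  a_11 = 1·-76 + 1·-45 + 1·-21 + -1·-18 = -124
  a_12 = 1·-124 + 1·-76 + 1·-45 + -1·-21 = -224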